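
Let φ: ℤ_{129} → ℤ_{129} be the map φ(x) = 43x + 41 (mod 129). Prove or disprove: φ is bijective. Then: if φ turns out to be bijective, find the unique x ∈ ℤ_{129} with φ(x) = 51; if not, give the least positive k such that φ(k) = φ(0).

3

We have gcd(43, 129) = 43 > 1. Taking x_1 = 0 and x_2 = 3: φ(0) = 41 and φ(3) = 43·3 + 41 = 170 ≡ 41 (mod 129).
So φ(0) = φ(3) while 0 ≠ 3, so φ is not injective, hence not bijective.
Since φ is not bijective, we find the least positive k with φ(k) = φ(0): this means 43k ≡ 0 (mod 129), i.e. 129 ∣ 43k. Since gcd(43, 129) = 43, dividing through by 43 this holds exactly when 3 ∣ k.
The smallest positive such k is 3.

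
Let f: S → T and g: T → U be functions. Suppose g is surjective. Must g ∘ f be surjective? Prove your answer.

No. Take S = {1}, T = U = {1, 2, 3, 4, 5, 6}, f(1) = 1, and g = identity (surjective).
Then (g ∘ f)(1) = 1, and 6 ∈ U has no preimage under g ∘ f, so g ∘ f is not surjective.

not surjective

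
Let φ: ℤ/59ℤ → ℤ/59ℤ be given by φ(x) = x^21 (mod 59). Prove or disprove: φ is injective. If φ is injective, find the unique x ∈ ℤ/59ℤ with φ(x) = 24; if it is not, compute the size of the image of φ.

Since 59 is prime, the nonzero elements of ℤ/59ℤ form a cyclic group of order 58.
As gcd(21, 58) = 1, raising to the 21st power is a bijection on this group: if x_1^21 ≡ x_2^21 then (x_1x_2^{−1})^21 = 1, and the only element of order dividing gcd(21, 58) = 1 is 1, so x_1 = x_2.
With φ(0) = 0 this makes φ injective on all of ℤ/59ℤ, hence bijective (finite equal-size domain and codomain). In particular φ is injective.
Since φ is injective, we find the preimage of 24. The inverse of x ↦ x^21 on (ℤ/59ℤ)^× is x ↦ x^47, because 21·47 = 987 = 17·58 + 1 ≡ 1 (mod 58) and x^{58} = 1 for x ≠ 0 (Fermat). So φ⁻¹(24) = 24^47 mod 59.
Repeated squaring mod 59: 24^1 ≡ 24, 24^2 ≡ 24² = 576 ≡ 45, 24^4 ≡ 45² = 2025 ≡ 19, 24^8 ≡ 19² = 361 ≡ 7, 24^16 ≡ 7² = 49, 24^32 ≡ 49² = 2401 ≡ 41. Since 47 = 32 + 8 + 4 + 2 + 1, 24^47 ≡ 41·7·19·45·24: 41·7 = 287 ≡ 51, then 51·19 = 969 ≡ 25, then 25·45 = 1125 ≡ 4, then 4·24 = 96 ≡ 37. So 24^47 ≡ 37 (mod 59).
Hence φ⁻¹(24) = 37.

37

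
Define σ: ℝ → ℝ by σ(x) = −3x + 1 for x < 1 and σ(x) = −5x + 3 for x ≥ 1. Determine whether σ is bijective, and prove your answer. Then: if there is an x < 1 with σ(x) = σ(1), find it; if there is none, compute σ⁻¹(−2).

Both pieces are strictly decreasing (slopes −3 and −5), so each is injective on its own interval.
The left piece maps (−∞, 1) onto (−2, ∞); the right piece maps [1, ∞) onto (−∞, −2].
Since −2 = −2, the images partition ℝ: σ is injective and surjective, hence bijective.
Because the two images are disjoint, no x < 1 has σ(x) = σ(1), so we compute σ⁻¹(−2): −2 lies in (−∞, −2], so solve −5x + 3 = −2: x = (−2 − 3)/(−5) = 1.

1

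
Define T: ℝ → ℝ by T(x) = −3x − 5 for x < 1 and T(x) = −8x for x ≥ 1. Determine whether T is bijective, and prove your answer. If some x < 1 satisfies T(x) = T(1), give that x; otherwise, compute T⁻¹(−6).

1/3

Both pieces are strictly decreasing (slopes −3 and −8), so each is injective on its own interval.
The left piece maps (−∞, 1) onto (−8, ∞); the right piece maps [1, ∞) onto (−∞, −8].
Since −8 = −8, the images partition ℝ: T is injective and surjective, hence bijective.
Because the two images are disjoint, no x < 1 has T(x) = T(1), so we compute T⁻¹(−6): −6 lies in (−8, ∞), so solve −3x − 5 = −6: x = (−6 + 5)/(−3) = 1/3.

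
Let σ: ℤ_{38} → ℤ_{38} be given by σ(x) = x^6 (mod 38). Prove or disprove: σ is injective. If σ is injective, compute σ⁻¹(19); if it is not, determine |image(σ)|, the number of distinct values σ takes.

8

σ(3): Repeated squaring mod 38: 3^1 ≡ 3, 3^2 ≡ 3² = 9, 3^4 ≡ 9² = 81 ≡ 5. Since 6 = 4 + 2, 3^6 ≡ 5·9: 5·9 = 45 ≡ 7. So 3^6 ≡ 7 (mod 38).
σ(5): Repeated squaring mod 38: 5^1 ≡ 5, 5^2 ≡ 5² = 25, 5^4 ≡ 25² = 625 ≡ 17. Since 6 = 4 + 2, 5^6 ≡ 17·25: 17·25 = 425 ≡ 7. So 5^6 ≡ 7 (mod 38).
So σ(3) = σ(5) = 7 while 3 ≠ 5, therefore σ is not injective.
Since σ is not injective, we determine |image(σ)|. Computing x^6 mod 38 for each x (by repeated squaring, reducing mod 38 at every step), the values σ(0), σ(1), …, σ(37) are: 0, 1, 26, 7, 30, 7, 30, 1, 20, 11, 30, 1, 20, 11, 26, 11, 26, 7, 20, 19, 20, 7, 26, 11, 26, 11, 20, 1, 30, 11, 20, 1, 30, 7, 30, 7, 26, 1.
The distinct values are {0, 1, 7, 11, 19, 20, 26, 30}; there are 8 of them.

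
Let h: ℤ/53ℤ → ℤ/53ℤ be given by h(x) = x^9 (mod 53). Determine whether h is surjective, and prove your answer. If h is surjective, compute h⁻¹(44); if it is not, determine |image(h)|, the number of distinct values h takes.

13

Since 53 is prime, the nonzero elements of ℤ/53ℤ form a cyclic group of order 52.
As gcd(9, 52) = 1, raising to the 9th power is a bijection on this group: if x_1^9 ≡ x_2^9 then (x_1x_2^{−1})^9 = 1, and the only element of order dividing gcd(9, 52) = 1 is 1, so x_1 = x_2.
With h(0) = 0 this makes h injective on all of ℤ/53ℤ, hence bijective (finite equal-size domain and codomain). In particular h is surjective.
Since h is surjective, we find the preimage of 44. The inverse of x ↦ x^9 on (ℤ/53ℤ)^× is x ↦ x^29, because 9·29 = 261 = 5·52 + 1 ≡ 1 (mod 52) and x^{52} = 1 for x ≠ 0 (Fermat). So h⁻¹(44) = 44^29 mod 53.
Repeated squaring mod 53: 44^1 ≡ 44, 44^2 ≡ 44² = 1936 ≡ 28, 44^4 ≡ 28² = 784 ≡ 42, 44^8 ≡ 42² = 1764 ≡ 15, 44^16 ≡ 15² = 225 ≡ 13. Since 29 = 16 + 8 + 4 + 1, 44^29 ≡ 13·15·42·44: 13·15 = 195 ≡ 36, then 36·42 = 1512 ≡ 28, then 28·44 = 1232 ≡ 13. So 44^29 ≡ 13 (mod 53).
Hence h⁻¹(44) = 13.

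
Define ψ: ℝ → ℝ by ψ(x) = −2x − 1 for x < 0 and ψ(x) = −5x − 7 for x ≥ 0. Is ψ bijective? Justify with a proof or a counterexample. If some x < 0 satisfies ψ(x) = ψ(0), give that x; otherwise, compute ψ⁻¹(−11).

Both pieces are strictly decreasing (slopes −2 and −5), so each is injective on its own interval.
The left piece maps (−∞, 0) onto (−1, ∞); the right piece maps [0, ∞) onto (−∞, −7].
The images leave a gap (−1 has no preimage), so ψ is not surjective, hence not bijective.
Because the two images are disjoint, no x < 0 has ψ(x) = ψ(0), so we compute ψ⁻¹(−11): −11 lies in (−∞, −7], so solve −5x − 7 = −11: x = (−11 + 7)/(−5) = 4/5.

4/5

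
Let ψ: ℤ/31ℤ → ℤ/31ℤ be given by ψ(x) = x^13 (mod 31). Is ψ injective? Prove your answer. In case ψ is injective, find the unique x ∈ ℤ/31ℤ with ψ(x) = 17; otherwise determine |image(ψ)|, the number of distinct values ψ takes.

Since 31 is prime, the nonzero elements of ℤ/31ℤ form a cyclic group of order 30.
As gcd(13, 30) = 1, raising to the 13th power is a bijection on this group: if u^13 ≡ v^13 then (uv^{−1})^13 = 1, and the only element of order dividing gcd(13, 30) = 1 is 1, so u = v.
With ψ(0) = 0 this makes ψ injective on all of ℤ/31ℤ, hence bijective (finite equal-size domain and codomain). In particular ψ is injective.
Since ψ is injective, we find the preimage of 17. The inverse of x ↦ x^13 on (ℤ/31ℤ)^× is x ↦ x^7, because 13·7 = 91 = 3·30 + 1 ≡ 1 (mod 30) and x^{30} = 1 for x ≠ 0 (Fermat). So ψ⁻¹(17) = 17^7 mod 31.
Repeated squaring mod 31: 17^1 ≡ 17, 17^2 ≡ 17² = 289 ≡ 10, 17^4 ≡ 10² = 100 ≡ 7. Since 7 = 4 + 2 + 1, 17^7 ≡ 7·10·17: 7·10 = 70 ≡ 8, then 8·17 = 136 ≡ 12. So 17^7 ≡ 12 (mod 31).
Hence ψ⁻¹(17) = 12.

12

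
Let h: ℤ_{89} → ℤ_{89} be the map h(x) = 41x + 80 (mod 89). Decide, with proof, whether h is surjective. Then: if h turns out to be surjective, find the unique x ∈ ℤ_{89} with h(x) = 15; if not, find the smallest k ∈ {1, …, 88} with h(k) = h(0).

By definition, h is surjective if every y in the codomain equals h(x) for some x in the domain.
Since gcd(41, 89) = 1, 41 is invertible modulo 89. Euclid's algorithm: 89 = 2·41 + 7, 41 = 5·7 + 6, 7 = 1·6 + 1; back-substituting gives 1 = 76·41 − 35·89, so 41⁻¹ ≡ 76 (mod 89).
For any y ∈ ℤ_{89}, x = 76(y − 80) mod 89 satisfies h(x) = 41·76(y − 80) + 80 ≡ y (since 41·76 ≡ 1 mod 89). So every y has a preimage.
Therefore h is surjective.
Since h is surjective, we compute h⁻¹(15): solve 41x + 80 ≡ 15 (mod 89), i.e. 41x ≡ 24 (mod 89).
Multiplying by 41⁻¹ = 76 gives x ≡ 76·24 = 1824 = 20·89 + 44 ≡ 44 (mod 89).
Check: h(44) = 41·44 + 80 = 1884 = 21·89 + 15 ≡ 15 (mod 89).

44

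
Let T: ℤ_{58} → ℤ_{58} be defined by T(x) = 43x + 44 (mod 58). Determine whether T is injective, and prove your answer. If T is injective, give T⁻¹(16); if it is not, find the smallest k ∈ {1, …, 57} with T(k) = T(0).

Suppose T(x_1) = T(x_2) in ℤ_{58}. Then 43x_1 + 44 ≡ 43x_2 + 44 (mod 58), thus 43(x_1 − x_2) ≡ 0 (mod 58).
Since gcd(43, 58) = 1, 43 is invertible modulo 58, so x_1 − x_2 ≡ 0 (mod 58), i.e. x_1 = x_2.
Therefore T is injective.
We now compute 43⁻¹ mod 58 explicitly. Euclid's algorithm: 58 = 1·43 + 15, 43 = 2·15 + 13, 15 = 1·13 + 2, 13 = 6·2 + 1; back-substituting gives 1 = 27·43 − 20·58, so 43⁻¹ ≡ 27 (mod 58).
Since T is injective, we find T⁻¹(16): we need 43x ≡ 16 − 44 ≡ 30 (mod 58). Using 43⁻¹ = 27: x ≡ 27·30 = 810 = 13·58 + 56, so x = 56.
Check: T(56) = 43·56 + 44 = 2452 = 42·58 + 16 ≡ 16 (mod 58).

56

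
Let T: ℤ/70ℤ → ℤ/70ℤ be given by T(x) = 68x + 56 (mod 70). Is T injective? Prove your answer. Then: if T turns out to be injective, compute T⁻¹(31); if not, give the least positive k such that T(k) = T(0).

35

By definition, injectivity means: for all s, t in the domain, T(s) = T(t) implies s = t.
We have gcd(68, 70) = 2 > 1. Taking s = 0 and t = 35: T(0) = 56 and T(35) = 68·35 + 56 = 2436 ≡ 56 (mod 70).
So T(0) = T(35) while 0 ≠ 35, therefore T is not injective.
Since T is not injective, we find the least positive k with T(k) = T(0): this means 68k ≡ 0 (mod 70), i.e. 70 ∣ 68k. Since gcd(68, 70) = 2, dividing through by 2 this holds exactly when 35 ∣ 34k, and as gcd(34, 35) = 1, exactly when 35 ∣ k.
The smallest positive such k is 35.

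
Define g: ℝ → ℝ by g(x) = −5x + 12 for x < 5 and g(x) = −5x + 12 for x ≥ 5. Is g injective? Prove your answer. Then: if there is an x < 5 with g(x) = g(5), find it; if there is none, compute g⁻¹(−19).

31/5

Both pieces are strictly decreasing (slopes −5 and −5), so each is injective on its own interval.
The left piece maps (−∞, 5) onto (−13, ∞); the right piece maps [5, ∞) onto (−∞, −13].
These images are disjoint, so no value is attained by both pieces. Therefore g is injective.
Because the two images are disjoint, no x < 5 has g(x) = g(5), so we compute g⁻¹(−19): −19 lies in (−∞, −13], so solve −5x + 12 = −19: x = (−19 − 12)/(−5) = 31/5.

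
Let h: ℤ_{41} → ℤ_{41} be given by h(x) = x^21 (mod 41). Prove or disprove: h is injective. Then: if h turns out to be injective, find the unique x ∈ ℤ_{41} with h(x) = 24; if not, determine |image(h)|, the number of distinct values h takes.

Since 41 is prime, the nonzero elements of ℤ_{41} form a cyclic group of order 40.
As gcd(21, 40) = 1, raising to the 21st power is a bijection on this group: if x_1^21 ≡ x_2^21 then (x_1x_2^{−1})^21 = 1, and the only element of order dividing gcd(21, 40) = 1 is 1, so x_1 = x_2.
With h(0) = 0 this makes h injective on all of ℤ_{41}, hence bijective (finite equal-size domain and codomain). In particular h is injective.
Since h is injective, we find the preimage of 24. The inverse of x ↦ x^21 on (ℤ_{41})^× is x ↦ x^21, because 21·21 = 441 = 11·40 + 1 ≡ 1 (mod 40) and x^{40} = 1 for x ≠ 0 (Fermat). So h⁻¹(24) = 24^21 mod 41.
Repeated squaring mod 41: 24^1 ≡ 24, 24^2 ≡ 24² = 576 ≡ 2, 24^4 ≡ 2² = 4, 24^8 ≡ 4² = 16, 24^16 ≡ 16² = 256 ≡ 10. Since 21 = 16 + 4 + 1, 24^21 ≡ 10·4·24: 10·4 = 40, then 40·24 = 960 ≡ 17. So 24^21 ≡ 17 (mod 41).
Hence h⁻¹(24) = 17.

17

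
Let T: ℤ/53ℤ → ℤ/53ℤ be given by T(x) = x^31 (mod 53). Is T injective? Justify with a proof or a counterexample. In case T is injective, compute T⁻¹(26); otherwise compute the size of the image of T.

21

Since 53 is prime, the nonzero elements of ℤ/53ℤ form a cyclic group of order 52.
As gcd(31, 52) = 1, raising to the 31st power is a bijection on this group: if x_1^31 ≡ x_2^31 then (x_1x_2^{−1})^31 = 1, and the only element of order dividing gcd(31, 52) = 1 is 1, so x_1 = x_2.
With T(0) = 0 this makes T injective on all of ℤ/53ℤ, hence bijective (finite equal-size domain and codomain). In particular T is injective.
Since T is injective, we find the preimage of 26. The inverse of x ↦ x^31 on (ℤ/53ℤ)^× is x ↦ x^47, because 31·47 = 1457 = 28·52 + 1 ≡ 1 (mod 52) and x^{52} = 1 for x ≠ 0 (Fermat). So T⁻¹(26) = 26^47 mod 53.
Repeated squaring mod 53: 26^1 ≡ 26, 26^2 ≡ 26² = 676 ≡ 40, 26^4 ≡ 40² = 1600 ≡ 10, 26^8 ≡ 10² = 100 ≡ 47, 26^16 ≡ 47² = 2209 ≡ 36, 26^32 ≡ 36² = 1296 ≡ 24. Since 47 = 32 + 8 + 4 + 2 + 1, 26^47 ≡ 24·47·10·40·26: 24·47 = 1128 ≡ 15, then 15·10 = 150 ≡ 44, then 44·40 = 1760 ≡ 11, then 11·26 = 286 ≡ 21. So 26^47 ≡ 21 (mod 53).
Hence T⁻¹(26) = 21.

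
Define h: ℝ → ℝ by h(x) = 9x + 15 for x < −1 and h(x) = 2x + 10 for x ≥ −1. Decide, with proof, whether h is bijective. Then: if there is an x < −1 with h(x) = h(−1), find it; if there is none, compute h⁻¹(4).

-11/9

Both pieces are strictly increasing (slopes 9 and 2), so each is injective on its own interval.
The left piece maps (−∞, −1) onto (−∞, 6); the right piece maps [−1, ∞) onto [8, ∞).
The images leave a gap (6 has no preimage), so h is not surjective, hence not bijective.
Because the two images are disjoint, no x < −1 has h(x) = h(−1), so we compute h⁻¹(4): 4 lies in (−∞, 6), so solve 9x + 15 = 4: x = (4 − 15)/9 = −11/9.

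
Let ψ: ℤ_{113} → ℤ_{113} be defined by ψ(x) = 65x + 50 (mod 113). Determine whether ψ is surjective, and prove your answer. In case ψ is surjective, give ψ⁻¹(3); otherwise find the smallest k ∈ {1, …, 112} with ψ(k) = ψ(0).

Since gcd(65, 113) = 1, 65 is invertible modulo 113. Euclid's algorithm: 113 = 1·65 + 48, 65 = 1·48 + 17, 48 = 2·17 + 14, 17 = 1·14 + 3, 14 = 4·3 + 2, 3 = 1·2 + 1; back-substituting gives 1 = 40·65 − 23·113, so 65⁻¹ ≡ 40 (mod 113).
For any y ∈ ℤ_{113}, x = 40(y − 50) mod 113 satisfies ψ(x) = 65·40(y − 50) + 50 ≡ y (since 65·40 ≡ 1 mod 113). So every y has a preimage.
Thus ψ is surjective.
Since ψ is surjective, we find ψ⁻¹(3): we need 65x ≡ 3 − 50 ≡ 66 (mod 113). Using 65⁻¹ = 40: x ≡ 40·66 = 2640 = 23·113 + 41, so x = 41.
Check: ψ(41) = 65·41 + 50 = 2715 = 24·113 + 3 ≡ 3 (mod 113).

41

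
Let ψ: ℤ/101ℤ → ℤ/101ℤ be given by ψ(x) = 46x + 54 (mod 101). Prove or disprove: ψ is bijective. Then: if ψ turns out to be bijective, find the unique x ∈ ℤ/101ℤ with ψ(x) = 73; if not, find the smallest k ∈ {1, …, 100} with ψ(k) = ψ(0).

7

By definition, injectivity means: for all a, b in the domain, ψ(a) = ψ(b) implies a = b.
Suppose ψ(a) = ψ(b) in ℤ/101ℤ. Then 46a + 54 ≡ 46b + 54 (mod 101), hence 46(a − b) ≡ 0 (mod 101).
Since gcd(46, 101) = 1, 46 is invertible modulo 101, hence a − b ≡ 0 (mod 101), i.e. a = b.
We now compute 46⁻¹ mod 101 explicitly. Euclid's algorithm: 101 = 2·46 + 9, 46 = 5·9 + 1; back-substituting gives 1 = 11·46 − 5·101, so 46⁻¹ ≡ 11 (mod 101).
Then y ↦ 11(y − 54) is a two-sided inverse to ψ, so every y ∈ ℤ/101ℤ has a preimage.
Hence ψ is bijective.
Since ψ is bijective, we find ψ⁻¹(73): we need 46x ≡ 73 − 54 ≡ 19 (mod 101). Using 46⁻¹ = 11: x ≡ 11·19 = 209 = 2·101 + 7, so x = 7.
Check: ψ(7) = 46·7 + 54 = 376 = 3·101 + 73 ≡ 73 (mod 101).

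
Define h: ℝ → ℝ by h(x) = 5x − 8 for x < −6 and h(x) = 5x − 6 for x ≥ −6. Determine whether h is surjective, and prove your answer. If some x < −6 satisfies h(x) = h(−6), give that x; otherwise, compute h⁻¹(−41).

Both pieces are strictly increasing (slopes 5 and 5), so each is injective on its own interval.
The left piece maps (−∞, −6) onto (−∞, −38); the right piece maps [−6, ∞) onto [−36, ∞).
The union (−∞, −38) ∪ [−36, ∞) omits the interval between −38 and −36; in particular −38 has no preimage. So h is not surjective.
Because the two images are disjoint, no x < −6 has h(x) = h(−6), so we compute h⁻¹(−41): −41 lies in (−∞, −38), so solve 5x − 8 = −41: x = (−41 + 8)/5 = −33/5.

-33/5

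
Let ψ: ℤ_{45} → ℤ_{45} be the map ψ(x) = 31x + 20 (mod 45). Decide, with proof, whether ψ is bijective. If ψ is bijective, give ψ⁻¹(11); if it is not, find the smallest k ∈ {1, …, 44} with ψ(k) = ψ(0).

36

By definition, ψ is injective if ψ(s) = ψ(t) implies s = t.
If ψ(s) = ψ(t), then 31s ≡ 31t (mod 45). Because gcd(31, 45) = 1, we may cancel 31 to get s ≡ t (mod 45).
We now compute 31⁻¹ mod 45 explicitly. Euclid's algorithm: 45 = 1·31 + 14, 31 = 2·14 + 3, 14 = 4·3 + 2, 3 = 1·2 + 1; back-substituting gives 1 = 16·31 − 11·45, so 31⁻¹ ≡ 16 (mod 45).
Then y ↦ 16(y − 20) is a two-sided inverse to ψ, so every y ∈ ℤ_{45} has a preimage.
Hence ψ is bijective.
Since ψ is bijective, we compute ψ⁻¹(11): solve 31x + 20 ≡ 11 (mod 45), i.e. 31x ≡ 36 (mod 45).
Multiplying by 31⁻¹ = 16 gives x ≡ 16·36 = 576 = 12·45 + 36 ≡ 36 (mod 45).
Check: ψ(36) = 31·36 + 20 = 1136 = 25·45 + 11 ≡ 11 (mod 45).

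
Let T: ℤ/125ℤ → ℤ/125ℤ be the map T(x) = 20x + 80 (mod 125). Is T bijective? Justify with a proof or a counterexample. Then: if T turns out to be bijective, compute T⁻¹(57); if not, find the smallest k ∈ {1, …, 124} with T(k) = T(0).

We have gcd(20, 125) = 5 > 1. Taking s = 0 and t = 25: T(0) = 80 and T(25) = 20·25 + 80 = 580 ≡ 80 (mod 125).
So T(0) = T(25) while 0 ≠ 25, therefore T is not injective, hence not bijective.
Since T is not bijective, we find the least positive k with T(k) = T(0): this means 20k ≡ 0 (mod 125), i.e. 125 ∣ 20k. Since gcd(20, 125) = 5, dividing through by 5 this holds exactly when 25 ∣ 4k, and as gcd(4, 25) = 1, exactly when 25 ∣ k.
The smallest positive such k is 25.

25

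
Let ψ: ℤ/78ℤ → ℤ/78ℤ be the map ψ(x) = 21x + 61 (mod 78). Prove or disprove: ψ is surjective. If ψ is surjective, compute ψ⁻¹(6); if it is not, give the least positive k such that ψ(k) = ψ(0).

26

Since gcd(21, 78) = 3, we have 21x ≡ 0 (mod 3) for all x, so ψ(x) ≡ 1 (mod 3).
But 0 ≢ 1 (mod 3), so 0 ∈ ℤ/78ℤ has no preimage. Thus ψ is not surjective.
Since ψ is not surjective, we find the least positive k with ψ(k) = ψ(0): this means 21k ≡ 0 (mod 78), i.e. 78 ∣ 21k. Since gcd(21, 78) = 3, dividing through by 3 this holds exactly when 26 ∣ 7k, and as gcd(7, 26) = 1, exactly when 26 ∣ k.
The smallest positive such k is 26.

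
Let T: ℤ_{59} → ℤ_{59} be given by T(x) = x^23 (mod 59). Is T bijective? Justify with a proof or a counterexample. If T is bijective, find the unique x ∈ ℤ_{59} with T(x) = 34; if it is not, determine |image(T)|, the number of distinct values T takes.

44

Since 59 is prime, the nonzero elements of ℤ_{59} form a cyclic group of order 58.
As gcd(23, 58) = 1, raising to the 23rd power is a bijection on this group: if a^23 ≡ b^23 then (ab^{−1})^23 = 1, and the only element of order dividing gcd(23, 58) = 1 is 1, so a = b.
With T(0) = 0 this makes T injective on all of ℤ_{59}, hence bijective (finite equal-size domain and codomain). In particular T is bijective.
Since T is bijective, we find the preimage of 34. The inverse of x ↦ x^23 on (ℤ_{59})^× is x ↦ x^53, because 23·53 = 1219 = 21·58 + 1 ≡ 1 (mod 58) and x^{58} = 1 for x ≠ 0 (Fermat). So T⁻¹(34) = 34^53 mod 59.
Repeated squaring mod 59: 34^1 ≡ 34, 34^2 ≡ 34² = 1156 ≡ 35, 34^4 ≡ 35² = 1225 ≡ 45, 34^8 ≡ 45² = 2025 ≡ 19, 34^16 ≡ 19² = 361 ≡ 7, 34^32 ≡ 7² = 49. Since 53 = 32 + 16 + 4 + 1, 34^53 ≡ 49·7·45·34: 49·7 = 343 ≡ 48, then 48·45 = 2160 ≡ 36, then 36·34 = 1224 ≡ 44. So 34^53 ≡ 44 (mod 59).
Hence T⁻¹(34) = 44.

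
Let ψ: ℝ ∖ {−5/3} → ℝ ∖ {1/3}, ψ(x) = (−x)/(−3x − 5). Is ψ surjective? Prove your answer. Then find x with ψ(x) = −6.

For any y ≠ 1/3, solving y(−3x − 5) = −x for x gives a well-defined x ≠ −5/3. So ψ is surjective.
Solving ψ(x) = −6: cross-multiplying gives −x = −6(−3x − 5), which rearranges to −19x = 30, so x = −30/19.

-30/19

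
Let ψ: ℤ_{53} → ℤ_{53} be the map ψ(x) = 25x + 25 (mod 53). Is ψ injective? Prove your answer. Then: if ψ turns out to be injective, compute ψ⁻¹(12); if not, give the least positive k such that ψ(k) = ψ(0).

44

Suppose ψ(s) = ψ(t) in ℤ_{53}. Then 25s + 25 ≡ 25t + 25 (mod 53), hence 25(s − t) ≡ 0 (mod 53).
Since gcd(25, 53) = 1, 25 is invertible modulo 53, thus s − t ≡ 0 (mod 53), i.e. s = t.
Therefore ψ is injective.
We now compute 25⁻¹ mod 53 explicitly. Euclid's algorithm: 53 = 2·25 + 3, 25 = 8·3 + 1; back-substituting gives 1 = 17·25 − 8·53, so 25⁻¹ ≡ 17 (mod 53).
Since ψ is injective, we compute ψ⁻¹(12): solve 25x + 25 ≡ 12 (mod 53), i.e. 25x ≡ 40 (mod 53).
Multiplying by 25⁻¹ = 17 gives x ≡ 17·40 = 680 = 12·53 + 44 ≡ 44 (mod 53).
Check: ψ(44) = 25·44 + 25 = 1125 = 21·53 + 12 ≡ 12 (mod 53).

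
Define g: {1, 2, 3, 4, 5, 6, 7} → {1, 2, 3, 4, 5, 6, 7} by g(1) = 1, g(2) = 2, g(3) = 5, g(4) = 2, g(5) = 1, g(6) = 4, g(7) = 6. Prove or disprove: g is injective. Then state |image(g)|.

5

g(2) = 2 = g(4) with 2 ≠ 4, so g is not injective.
The image of g is {1, 2, 4, 5, 6}, which has 5 elements.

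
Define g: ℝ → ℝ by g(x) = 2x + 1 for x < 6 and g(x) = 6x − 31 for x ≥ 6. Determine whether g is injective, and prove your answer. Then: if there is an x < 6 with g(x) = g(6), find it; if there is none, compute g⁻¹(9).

Both pieces are strictly increasing (slopes 2 and 6), so each is injective on its own interval.
The left piece maps (−∞, 6) onto (−∞, 13); the right piece maps [6, ∞) onto [5, ∞).
These images overlap. In particular g(6) = 5 (right piece), and solving 2x + 1 = 5 on the left piece gives x = 2 < 6.
So g(2) = g(6) with 2 ≠ 6, and g is not injective. This x = 2 is the requested value below 6.

2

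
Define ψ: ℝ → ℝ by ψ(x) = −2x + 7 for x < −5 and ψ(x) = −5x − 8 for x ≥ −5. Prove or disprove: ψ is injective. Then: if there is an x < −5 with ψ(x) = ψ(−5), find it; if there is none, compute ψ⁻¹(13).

Both pieces are strictly decreasing (slopes −2 and −5), so each is injective on its own interval.
The left piece maps (−∞, −5) onto (17, ∞); the right piece maps [−5, ∞) onto (−∞, 17].
These images are disjoint, so no value is attained by both pieces. So ψ is injective.
Because the two images are disjoint, no x < −5 has ψ(x) = ψ(−5), so we compute ψ⁻¹(13): 13 lies in (−∞, 17], so solve −5x − 8 = 13: x = (13 + 8)/(−5) = −21/5.

-21/5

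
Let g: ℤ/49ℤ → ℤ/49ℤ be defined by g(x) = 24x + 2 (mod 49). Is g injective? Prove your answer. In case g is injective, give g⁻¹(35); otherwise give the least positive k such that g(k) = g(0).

If g(u) = g(v), then 24u ≡ 24v (mod 49). Because gcd(24, 49) = 1, we may cancel 24 to get u ≡ v (mod 49).
Thus g is injective.
We now compute 24⁻¹ mod 49 explicitly. Euclid's algorithm: 49 = 2·24 + 1; back-substituting gives 1 = 47·24 − 23·49, so 24⁻¹ ≡ 47 (mod 49).
Since g is injective, we compute g⁻¹(35): solve 24x + 2 ≡ 35 (mod 49), i.e. 24x ≡ 33 (mod 49).
Multiplying by 24⁻¹ = 47 gives x ≡ 47·33 = 1551 = 31·49 + 32 ≡ 32 (mod 49).
Check: g(32) = 24·32 + 2 = 770 = 15·49 + 35 ≡ 35 (mod 49).

32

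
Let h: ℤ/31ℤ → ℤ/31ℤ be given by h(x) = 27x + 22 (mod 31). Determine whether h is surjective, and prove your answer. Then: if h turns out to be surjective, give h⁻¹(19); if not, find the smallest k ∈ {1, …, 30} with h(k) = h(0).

24

Since gcd(27, 31) = 1, 27 is invertible modulo 31. Euclid's algorithm: 31 = 1·27 + 4, 27 = 6·4 + 3, 4 = 1·3 + 1; back-substituting gives 1 = 23·27 − 20·31, so 27⁻¹ ≡ 23 (mod 31).
Then y ↦ 23(y − 22) is a two-sided inverse to h, so every y ∈ ℤ/31ℤ has a preimage.
Hence h is surjective.
Since h is surjective, we compute h⁻¹(19): solve 27x + 22 ≡ 19 (mod 31), i.e. 27x ≡ 28 (mod 31).
Multiplying by 27⁻¹ = 23 gives x ≡ 23·28 = 644 = 20·31 + 24 ≡ 24 (mod 31).
Check: h(24) = 27·24 + 22 = 670 = 21·31 + 19 ≡ 19 (mod 31).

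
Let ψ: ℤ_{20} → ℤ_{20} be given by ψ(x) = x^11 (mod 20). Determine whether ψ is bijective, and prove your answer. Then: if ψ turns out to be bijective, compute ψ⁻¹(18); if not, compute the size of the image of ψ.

ψ(0) = 0^11 = 0.
ψ(10): Repeated squaring mod 20: 10^1 ≡ 10, 10^2 ≡ 10² = 100 ≡ 0, 10^4 ≡ 0² = 0, 10^8 ≡ 0² = 0. Since 11 = 8 + 2 + 1, 10^11 ≡ 0·0·10: 0·0 = 0, then 0·10 = 0. So 10^11 ≡ 0 (mod 20).
So ψ(0) = ψ(10) = 0 while 0 ≠ 10, thus ψ is not injective, hence not bijective.
Since ψ is not bijective, we determine |image(ψ)|. Computing x^11 mod 20 for each x (by repeated squaring, reducing mod 20 at every step), the values ψ(0), ψ(1), …, ψ(19) are: 0, 1, 8, 7, 4, 5, 16, 3, 12, 9, 0, 11, 8, 17, 4, 15, 16, 13, 12, 19.
The distinct values are {0, 1, 3, 4, 5, 7, 8, 9, 11, 12, 13, 15, 16, 17, 19}; there are 15 of them.

15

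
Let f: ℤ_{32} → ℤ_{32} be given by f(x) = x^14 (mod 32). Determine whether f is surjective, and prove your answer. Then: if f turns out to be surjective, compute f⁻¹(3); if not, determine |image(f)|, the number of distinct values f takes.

5

f(0) = 0^14 = 0.
f(2): Repeated squaring mod 32: 2^1 ≡ 2, 2^2 ≡ 2² = 4, 2^4 ≡ 4² = 16, 2^8 ≡ 16² = 256 ≡ 0. Since 14 = 8 + 4 + 2, 2^14 ≡ 0·16·4: 0·16 = 0, then 0·4 = 0. So 2^14 ≡ 0 (mod 32).
So f(0) = f(2) = 0 while 0 ≠ 2, so f is not injective.
A non-injective map from the 32-element set ℤ_{32} to itself takes at most 31 distinct values, so it cannot be surjective. Hence f is not surjective.
Since f is not surjective, we determine |image(f)|. Computing x^14 mod 32 for each x (by repeated squaring, reducing mod 32 at every step), the values f(0), f(1), …, f(31) are: 0, 1, 0, 25, 0, 9, 0, 17, 0, 17, 0, 9, 0, 25, 0, 1, 0, 1, 0, 25, 0, 9, 0, 17, 0, 17, 0, 9, 0, 25, 0, 1.
The distinct values are {0, 1, 9, 17, 25}; there are 5 of them.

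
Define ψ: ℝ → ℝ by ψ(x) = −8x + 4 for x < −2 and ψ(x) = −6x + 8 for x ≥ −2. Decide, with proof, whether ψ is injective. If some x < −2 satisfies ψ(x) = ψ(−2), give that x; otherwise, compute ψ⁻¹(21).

Both pieces are strictly decreasing (slopes −8 and −6), so each is injective on its own interval.
The left piece maps (−∞, −2) onto (20, ∞); the right piece maps [−2, ∞) onto (−∞, 20].
These images are disjoint, so no value is attained by both pieces. Hence ψ is injective.
Because the two images are disjoint, no x < −2 has ψ(x) = ψ(−2), so we compute ψ⁻¹(21): 21 lies in (20, ∞), so solve −8x + 4 = 21: x = (21 − 4)/(−8) = −17/8.

-17/8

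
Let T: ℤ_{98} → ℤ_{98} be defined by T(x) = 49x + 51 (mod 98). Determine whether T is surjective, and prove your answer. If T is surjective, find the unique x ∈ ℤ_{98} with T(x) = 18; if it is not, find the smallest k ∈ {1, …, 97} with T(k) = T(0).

Recall that T is surjective if every y in the codomain equals T(x) for some x in the domain.
Since gcd(49, 98) = 49, we have 49x ≡ 0 (mod 49) for all x, so T(x) ≡ 2 (mod 49).
But 0 ≢ 2 (mod 49), so 0 ∈ ℤ_{98} has no preimage. So T is not surjective.
Since T is not surjective, we find the least positive k with T(k) = T(0): this means 49k ≡ 0 (mod 98), i.e. 98 ∣ 49k. Since gcd(49, 98) = 49, dividing through by 49 this holds exactly when 2 ∣ k.
The smallest positive such k is 2.

2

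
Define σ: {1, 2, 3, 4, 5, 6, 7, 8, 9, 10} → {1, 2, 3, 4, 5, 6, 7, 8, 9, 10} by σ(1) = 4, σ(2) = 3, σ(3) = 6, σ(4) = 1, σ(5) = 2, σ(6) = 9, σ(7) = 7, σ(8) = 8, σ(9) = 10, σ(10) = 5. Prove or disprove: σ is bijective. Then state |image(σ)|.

10

The values 4, 3, 6, 1, 2, 9, 7, 8, 10, 5 are a permutation of {1, 2, 3, 4, 5, 6, 7, 8, 9, 10}: each element appears exactly once.
So σ is injective and surjective, hence bijective.
The image of σ is {1, 2, 3, 4, 5, 6, 7, 8, 9, 10}, which has 10 elements.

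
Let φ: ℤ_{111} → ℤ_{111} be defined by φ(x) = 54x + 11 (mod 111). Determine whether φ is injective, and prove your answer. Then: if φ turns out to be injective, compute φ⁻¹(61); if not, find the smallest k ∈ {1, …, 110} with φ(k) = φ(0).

37

We have gcd(54, 111) = 3 > 1. Taking u = 0 and v = 37: φ(0) = 11 and φ(37) = 54·37 + 11 = 2009 ≡ 11 (mod 111).
So φ(0) = φ(37) while 0 ≠ 37, hence φ is not injective.
Since φ is not injective, we find the least positive k with φ(k) = φ(0): this means 54k ≡ 0 (mod 111), i.e. 111 ∣ 54k. Since gcd(54, 111) = 3, dividing through by 3 this holds exactly when 37 ∣ 18k, and as gcd(18, 37) = 1, exactly when 37 ∣ k.
The smallest positive such k is 37.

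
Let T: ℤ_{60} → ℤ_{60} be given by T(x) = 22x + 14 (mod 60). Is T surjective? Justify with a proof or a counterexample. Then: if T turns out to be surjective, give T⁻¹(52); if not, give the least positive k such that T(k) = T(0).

30

Recall: T is surjective if every y in the codomain equals T(x) for some x in the domain.
Since gcd(22, 60) = 2, we have 22x ≡ 0 (mod 2) for all x, so T(x) ≡ 0 (mod 2).
But 1 ≢ 0 (mod 2), so 1 ∈ ℤ_{60} has no preimage. So T is not surjective.
Since T is not surjective, we find the least positive k with T(k) = T(0): this means 22k ≡ 0 (mod 60), i.e. 60 ∣ 22k. Since gcd(22, 60) = 2, dividing through by 2 this holds exactly when 30 ∣ 11k, and as gcd(11, 30) = 1, exactly when 30 ∣ k.
The smallest positive such k is 30.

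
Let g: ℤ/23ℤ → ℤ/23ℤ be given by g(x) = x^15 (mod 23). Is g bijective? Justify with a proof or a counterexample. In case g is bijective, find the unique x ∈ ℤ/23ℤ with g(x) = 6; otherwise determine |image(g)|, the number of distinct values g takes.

9

Since 23 is prime, the nonzero elements of ℤ/23ℤ form a cyclic group of order 22.
As gcd(15, 22) = 1, raising to the 15th power is a bijection on this group: if u^15 ≡ v^15 then (uv^{−1})^15 = 1, and the only element of order dividing gcd(15, 22) = 1 is 1, so u = v.
With g(0) = 0 this makes g injective on all of ℤ/23ℤ, hence bijective (finite equal-size domain and codomain). In particular g is bijective.
Since g is bijective, we find the preimage of 6. The inverse of x ↦ x^15 on (ℤ/23ℤ)^× is x ↦ x^3, because 15·3 = 45 = 2·22 + 1 ≡ 1 (mod 22) and x^{22} = 1 for x ≠ 0 (Fermat). So g⁻¹(6) = 6^3 mod 23.
Repeated squaring mod 23: 6^1 ≡ 6, 6^2 ≡ 6² = 36 ≡ 13. Since 3 = 2 + 1, 6^3 ≡ 13·6: 13·6 = 78 ≡ 9. So 6^3 ≡ 9 (mod 23).
Hence g⁻¹(6) = 9.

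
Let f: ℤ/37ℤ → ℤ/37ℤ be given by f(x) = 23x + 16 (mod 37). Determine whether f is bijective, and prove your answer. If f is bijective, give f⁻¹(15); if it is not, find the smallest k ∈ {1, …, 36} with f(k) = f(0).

8

If f(a) = f(b), then 23a ≡ 23b (mod 37). Because gcd(23, 37) = 1, we may cancel 23 to get a ≡ b (mod 37).
We now compute 23⁻¹ mod 37 explicitly. Euclid's algorithm: 37 = 1·23 + 14, 23 = 1·14 + 9, 14 = 1·9 + 5, 9 = 1·5 + 4, 5 = 1·4 + 1; back-substituting gives 1 = 29·23 − 18·37, so 23⁻¹ ≡ 29 (mod 37).
Then y ↦ 29(y − 16) is a two-sided inverse to f, so every y ∈ ℤ/37ℤ has a preimage.
Therefore f is bijective.
Since f is bijective, we find f⁻¹(15): we need 23x ≡ 15 − 16 ≡ 36 (mod 37). Using 23⁻¹ = 29: x ≡ 29·36 = 1044 = 28·37 + 8, so x = 8.
Check: f(8) = 23·8 + 16 = 200 = 5·37 + 15 ≡ 15 (mod 37).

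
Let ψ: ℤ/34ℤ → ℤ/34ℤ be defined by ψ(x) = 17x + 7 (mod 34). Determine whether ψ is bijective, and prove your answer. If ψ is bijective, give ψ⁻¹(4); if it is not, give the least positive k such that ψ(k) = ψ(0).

By definition, ψ is injective if ψ(a) = ψ(b) implies a = b.
We have gcd(17, 34) = 17 > 1. Taking a = 0 and b = 2: ψ(0) = 7 and ψ(2) = 17·2 + 7 = 41 ≡ 7 (mod 34).
So ψ(0) = ψ(2) while 0 ≠ 2, therefore ψ is not injective, hence not bijective.
Since ψ is not bijective, we find the least positive k with ψ(k) = ψ(0): this means 17k ≡ 0 (mod 34), i.e. 34 ∣ 17k. Since gcd(17, 34) = 17, dividing through by 17 this holds exactly when 2 ∣ k.
The smallest positive such k is 2.

2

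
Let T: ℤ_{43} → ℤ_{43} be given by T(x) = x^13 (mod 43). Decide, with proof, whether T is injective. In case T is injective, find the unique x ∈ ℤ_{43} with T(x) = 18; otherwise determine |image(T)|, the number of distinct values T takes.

Since 43 is prime, the nonzero elements of ℤ_{43} form a cyclic group of order 42.
As gcd(13, 42) = 1, raising to the 13th power is a bijection on this group: if s^13 ≡ t^13 then (st^{−1})^13 = 1, and the only element of order dividing gcd(13, 42) = 1 is 1, so s = t.
With T(0) = 0 this makes T injective on all of ℤ_{43}, hence bijective (finite equal-size domain and codomain). In particular T is injective.
Since T is injective, we find the preimage of 18. The inverse of x ↦ x^13 on (ℤ_{43})^× is x ↦ x^13, because 13·13 = 169 = 4·42 + 1 ≡ 1 (mod 42) and x^{42} = 1 for x ≠ 0 (Fermat). So T⁻¹(18) = 18^13 mod 43.
Repeated squaring mod 43: 18^1 ≡ 18, 18^2 ≡ 18² = 324 ≡ 23, 18^4 ≡ 23² = 529 ≡ 13, 18^8 ≡ 13² = 169 ≡ 40. Since 13 = 8 + 4 + 1, 18^13 ≡ 40·13·18: 40·13 = 520 ≡ 4, then 4·18 = 72 ≡ 29. So 18^13 ≡ 29 (mod 43).
Hence T⁻¹(18) = 29.

29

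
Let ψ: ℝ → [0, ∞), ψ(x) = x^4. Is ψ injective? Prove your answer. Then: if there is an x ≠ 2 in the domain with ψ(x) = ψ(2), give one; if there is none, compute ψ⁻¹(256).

ψ(2) = 16 = (−2)^4 = ψ(−2) (since 4 is even), with 2 ≠ −2. So ψ is not injective.
For the follow-up, such an x exists: taking x = −2 ∈ ℝ gives ψ(−2) = 16 = ψ(2) with −2 ≠ 2.

-2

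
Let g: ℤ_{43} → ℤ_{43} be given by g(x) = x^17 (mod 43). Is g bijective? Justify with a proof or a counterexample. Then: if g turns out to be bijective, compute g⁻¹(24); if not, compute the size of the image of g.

13

Since 43 is prime, the nonzero elements of ℤ_{43} form a cyclic group of order 42.
As gcd(17, 42) = 1, raising to the 17th power is a bijection on this group: if x_1^17 ≡ x_2^17 then (x_1x_2^{−1})^17 = 1, and the only element of order dividing gcd(17, 42) = 1 is 1, so x_1 = x_2.
With g(0) = 0 this makes g injective on all of ℤ_{43}, hence bijective (finite equal-size domain and codomain). In particular g is bijective.
Since g is bijective, we find the preimage of 24. The inverse of x ↦ x^17 on (ℤ_{43})^× is x ↦ x^5, because 17·5 = 85 = 2·42 + 1 ≡ 1 (mod 42) and x^{42} = 1 for x ≠ 0 (Fermat). So g⁻¹(24) = 24^5 mod 43.
Repeated squaring mod 43: 24^1 ≡ 24, 24^2 ≡ 24² = 576 ≡ 17, 24^4 ≡ 17² = 289 ≡ 31. Since 5 = 4 + 1, 24^5 ≡ 31·24: 31·24 = 744 ≡ 13. So 24^5 ≡ 13 (mod 43).
Hence g⁻¹(24) = 13.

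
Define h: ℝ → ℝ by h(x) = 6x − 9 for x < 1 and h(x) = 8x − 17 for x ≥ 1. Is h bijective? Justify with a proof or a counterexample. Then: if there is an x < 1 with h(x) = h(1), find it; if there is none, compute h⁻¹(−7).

Both pieces are strictly increasing (slopes 6 and 8), so each is injective on its own interval.
The left piece maps (−∞, 1) onto (−∞, −3); the right piece maps [1, ∞) onto [−9, ∞).
These images overlap. In particular h(1) = −9 (right piece), and solving 6x − 9 = −9 on the left piece gives x = 0 < 1.
So h(0) = h(1) with 0 ≠ 1, and h is not injective, hence not bijective. This x = 0 is the requested value below 1.

0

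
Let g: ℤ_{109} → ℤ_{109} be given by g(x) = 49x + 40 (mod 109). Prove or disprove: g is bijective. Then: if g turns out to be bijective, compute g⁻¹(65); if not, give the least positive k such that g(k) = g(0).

45

Suppose g(a) = g(b) in ℤ_{109}. Then 49a + 40 ≡ 49b + 40 (mod 109), thus 49(a − b) ≡ 0 (mod 109).
Since gcd(49, 109) = 1, 49 is invertible modulo 109, thus a − b ≡ 0 (mod 109), i.e. a = b.
We now compute 49⁻¹ mod 109 explicitly. Euclid's algorithm: 109 = 2·49 + 11, 49 = 4·11 + 5, 11 = 2·5 + 1; back-substituting gives 1 = 89·49 − 40·109, so 49⁻¹ ≡ 89 (mod 109).
For any y ∈ ℤ_{109}, x = 89(y − 40) mod 109 satisfies g(x) = 49·89(y − 40) + 40 ≡ y (since 49·89 ≡ 1 mod 109). So every y has a preimage.
Hence g is bijective.
Since g is bijective, we find g⁻¹(65): we need 49x ≡ 65 − 40 ≡ 25 (mod 109). Using 49⁻¹ = 89: x ≡ 89·25 = 2225 = 20·109 + 45, so x = 45.
Check: g(45) = 49·45 + 40 = 2245 = 20·109 + 65 ≡ 65 (mod 109).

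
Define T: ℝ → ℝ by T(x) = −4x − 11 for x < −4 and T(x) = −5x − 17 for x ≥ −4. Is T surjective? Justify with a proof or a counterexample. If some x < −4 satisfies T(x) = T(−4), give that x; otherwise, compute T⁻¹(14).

-25/4

Both pieces are strictly decreasing (slopes −4 and −5), so each is injective on its own interval.
The left piece maps (−∞, −4) onto (5, ∞); the right piece maps [−4, ∞) onto (−∞, 3].
The union (5, ∞) ∪ (−∞, 3] omits the interval between 5 and 3; in particular 5 has no preimage. So T is not surjective.
Because the two images are disjoint, no x < −4 has T(x) = T(−4), so we compute T⁻¹(14): 14 lies in (5, ∞), so solve −4x − 11 = 14: x = (14 + 11)/(−4) = −25/4.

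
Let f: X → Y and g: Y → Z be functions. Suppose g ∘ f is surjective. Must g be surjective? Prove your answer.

Let c ∈ Z. Since g ∘ f is surjective, some a ∈ X has g(f(a)) = c. Then b = f(a) ∈ Y satisfies g(b) = c. So g is surjective.

surjective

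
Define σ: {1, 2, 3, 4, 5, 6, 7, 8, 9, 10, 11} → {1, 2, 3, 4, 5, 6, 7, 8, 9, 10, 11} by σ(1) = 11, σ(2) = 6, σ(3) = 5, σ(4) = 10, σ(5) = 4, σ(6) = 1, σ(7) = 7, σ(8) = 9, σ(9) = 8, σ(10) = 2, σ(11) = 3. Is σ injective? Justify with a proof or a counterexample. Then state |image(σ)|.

11

The values σ(1), …, σ(11) are 11, 6, 5, 10, 4, 1, 7, 9, 8, 2, 3 — all distinct.
So σ(u) = σ(v) only when u = v, and σ is injective.
The image of σ is {1, 2, 3, 4, 5, 6, 7, 8, 9, 10, 11}, which has 11 elements.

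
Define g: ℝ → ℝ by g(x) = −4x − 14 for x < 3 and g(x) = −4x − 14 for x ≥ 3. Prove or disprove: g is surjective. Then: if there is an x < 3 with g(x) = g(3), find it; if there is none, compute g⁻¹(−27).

13/4

Both pieces are strictly decreasing (slopes −4 and −4), so each is injective on its own interval.
The left piece maps (−∞, 3) onto (−26, ∞); the right piece maps [3, ∞) onto (−∞, −26].
These images together cover ℝ, so g is surjective.
Because the two images are disjoint, no x < 3 has g(x) = g(3), so we compute g⁻¹(−27): −27 lies in (−∞, −26], so solve −4x − 14 = −27: x = (−27 + 14)/(−4) = 13/4.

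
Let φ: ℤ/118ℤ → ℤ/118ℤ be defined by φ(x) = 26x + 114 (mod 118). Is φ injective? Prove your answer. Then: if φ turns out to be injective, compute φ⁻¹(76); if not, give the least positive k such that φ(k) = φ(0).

Recall that φ is injective when φ(x_1) = φ(x_2) forces x_1 = x_2.
We have gcd(26, 118) = 2 > 1. Taking x_1 = 0 and x_2 = 59: φ(0) = 114 and φ(59) = 26·59 + 114 = 1648 ≡ 114 (mod 118).
So φ(0) = φ(59) while 0 ≠ 59, so φ is not injective.
Since φ is not injective, we find the least positive k with φ(k) = φ(0): this means 26k ≡ 0 (mod 118), i.e. 118 ∣ 26k. Since gcd(26, 118) = 2, dividing through by 2 this holds exactly when 59 ∣ 13k, and as gcd(13, 59) = 1, exactly when 59 ∣ k.
The smallest positive such k is 59.

59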